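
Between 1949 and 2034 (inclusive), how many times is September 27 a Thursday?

12

Track September 27's weekday year by year (advancing +1, or +2 across a Feb 29):
  1949: Tue  1950: Wed (+1)  1951: Thu (+1) ✓  1952: Sat (+2)  1953: Sun (+1)
  1954: Mon (+1)  1955: Tue (+1)  1956: Thu (+2) ✓  1957: Fri (+1)  1958: Sat (+1)
  1959: Sun (+1)  1960: Tue (+2)  1961: Wed (+1)  1962: Thu (+1) ✓  … (58 more years) …
  2021: Mon (+1)  2022: Tue (+1)  2023: Wed (+1)  2024: Fri (+2)  2025: Sat (+1)
  2026: Sun (+1)  2027: Mon (+1)  2028: Wed (+2)  2029: Thu (+1) ✓  2030: Fri (+1)
  2031: Sat (+1)  2032: Mon (+2)  2033: Tue (+1)  2034: Wed (+1)
Thursday years: 1951, 1956, 1962, 1973, 1979, 1984, 1990, 2001, 2007, 2012, 2018, 2029 — 12 in total.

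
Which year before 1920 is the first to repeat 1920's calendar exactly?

1880

Two years share a calendar iff Jan 1 falls on the same weekday and both are leap or both are common. 1920: Jan 1 is Thursday, leap year.
1919: Jan 1 Wednesday, common
1918: Jan 1 Tuesday, common
1917: Jan 1 Monday, common
1916: Jan 1 Saturday, leap
1915: Jan 1 Friday, common
1914: Jan 1 Thursday, common
1913: Jan 1 Wednesday, common
1912: Jan 1 Monday, leap
1911: Jan 1 Sunday, common
1910: Jan 1 Saturday, common
1909: Jan 1 Friday, common
1908: Jan 1 Wednesday, leap
1907: Jan 1 Tuesday, common
1906: Jan 1 Monday, common
1905: Jan 1 Sunday, common
1904: Jan 1 Friday, leap
1903: Jan 1 Thursday, common
1902: Jan 1 Wednesday, common
1901: Jan 1 Tuesday, common
1900: Jan 1 Monday, common
1899: Jan 1 Sunday, common
1898: Jan 1 Saturday, common
1897: Jan 1 Friday, common
1896: Jan 1 Wednesday, leap
1895: Jan 1 Tuesday, common
1894: Jan 1 Monday, common
1893: Jan 1 Sunday, common
1892: Jan 1 Friday, leap
1891: Jan 1 Thursday, common
1890: Jan 1 Wednesday, common
1889: Jan 1 Tuesday, common
1888: Jan 1 Sunday, leap
1887: Jan 1 Saturday, common
1886: Jan 1 Friday, common
1885: Jan 1 Thursday, common
1884: Jan 1 Tuesday, leap
1883: Jan 1 Monday, common
1882: Jan 1 Sunday, common
1881: Jan 1 Saturday, common
1880: Jan 1 Thursday, leap
1880 matches on both conditions.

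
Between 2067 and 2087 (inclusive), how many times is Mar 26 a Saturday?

3

Track Mar 26's weekday year by year (advancing +1, or +2 across a Feb 29):
  2067: Sat ✓  2068: Mon (+2)  2069: Tue (+1)  2070: Wed (+1)  2071: Thu (+1)
  2072: Sat (+2) ✓  2073: Sun (+1)  2074: Mon (+1)  2075: Tue (+1)  2076: Thu (+2)
  2077: Fri (+1)  2078: Sat (+1) ✓  2079: Sun (+1)  2080: Tue (+2)  2081: Wed (+1)
  2082: Thu (+1)  2083: Fri (+1)  2084: Sun (+2)  2085: Mon (+1)  2086: Tue (+1)
  2087: Wed (+1)
Saturday years: 2067, 2072, 2078 — 3 in total.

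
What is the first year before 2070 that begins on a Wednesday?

Jan 1 advances by 2 weekdays after a leap year and by 1 after a common year.
2070: Jan 1 is Wednesday.
2069: Tuesday
2068: Sunday (leap)
2067: Saturday
2066: Friday
2065: Thursday
2064: Tuesday (leap)
2063: Monday
2062: Sunday
2061: Saturday
2060: Thursday (leap)
2059: Wednesday
2059 begins on a Wednesday

2059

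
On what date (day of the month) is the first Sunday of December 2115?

1

December 1, 2115 is a Sunday, so the first Sunday is the 1st.
The first Sunday is 1 + 0 = 1.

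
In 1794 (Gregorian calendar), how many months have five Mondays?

4

A month of length L has five Mondays iff its first Monday is on day ≤ L−28 (so day 1–3 in a 31-day month, 1–2 in a 30-day month, day 1 in a leap February).
Checking each month of 1794: Jan starts Wed (31d); Feb starts Sat (28d); Mar starts Sat (31d) ✓; Apr starts Tue (30d); May starts Thu (31d); Jun starts Sun (30d) ✓; Jul starts Tue (31d); Aug starts Fri (31d); Sep starts Mon (30d) ✓; Oct starts Wed (31d); Nov starts Sat (30d); Dec starts Mon (31d) ✓.
Five-Monday months: March, June, September, December → 4.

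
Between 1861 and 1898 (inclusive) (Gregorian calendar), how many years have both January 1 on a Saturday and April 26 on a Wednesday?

1

Check each year's weekday for January 1 and April 26:
  1861: Tue/Fri  1862: Wed/Sat  1863: Thu/Sun  1864: Fri/Tue  1865: Sun/Wed  1866: Mon/Thu  1867: Tue/Fri  1868: Wed/Sun  1869: Fri/Mon  1870: Sat/Tue  1871: Sun/Wed  1872: Mon/Fri  1873: Wed/Sat  1874: Thu/Sun  …(10 more)…  1885: Thu/Sun  1886: Fri/Mon  1887: Sat/Tue  1888: Sun/Thu  1889: Tue/Fri  1890: Wed/Sat  1891: Thu/Sun  1892: Fri/Tue  1893: Sun/Wed  1894: Mon/Thu  1895: Tue/Fri  1896: Wed/Sun  1897: Fri/Mon  1898: Sat/Tue
Both conditions hold in: 1876 — 1.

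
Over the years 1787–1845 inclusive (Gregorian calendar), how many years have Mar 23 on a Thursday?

Track Mar 23's weekday year by year (advancing +1, or +2 across a Feb 29):
  1787: Fri  1788: Sun (+2)  1789: Mon (+1)  1790: Tue (+1)  1791: Wed (+1)
  1792: Fri (+2)  1793: Sat (+1)  1794: Sun (+1)  1795: Mon (+1)  1796: Wed (+2)
  1797: Thu (+1) ✓  1798: Fri (+1)  1799: Sat (+1)  1800: Sun (+1)  … (31 more years) …
  1832: Fri (+2)  1833: Sat (+1)  1834: Sun (+1)  1835: Mon (+1)  1836: Wed (+2)
  1837: Thu (+1) ✓  1838: Fri (+1)  1839: Sat (+1)  1840: Mon (+2)  1841: Tue (+1)
  1842: Wed (+1)  1843: Thu (+1) ✓  1844: Sat (+2)  1845: Sun (+1)
Thursday years: 1797, 1809, 1815, 1820, 1826, 1837, 1843 — 7 in total.

7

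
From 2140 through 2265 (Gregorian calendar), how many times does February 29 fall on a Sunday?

Leap years in 2140–2265: 31 of them.
Feb 29 weekday advances by 5 (mod 7) from one leap year to the next four years later (or differs when a century non-leap intervenes).
Leap-day weekdays: 2140:Mon 2144:Sat 2148:Thu 2152:Tue 2156:Sun✓ 2160:Fri 2164:Wed 2168:Mon 2172:Sat 2176:Thu 2180:Tue 2184:Sun✓ 2188:Fri …(5 more)… 2216:Thu 2220:Tue 2224:Sun✓ 2228:Fri 2232:Wed 2236:Mon 2240:Sat 2244:Thu 2248:Tue 2252:Sun✓ 2256:Fri 2260:Wed 2264:Mon
Sunday: 2156, 2184, 2224, 2252 → 4.

4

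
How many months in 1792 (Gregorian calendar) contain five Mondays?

A month of length L has five Mondays iff its first Monday is on day ≤ L−28 (so day 1–3 in a 31-day month, 1–2 in a 30-day month, day 1 in a leap February).
Checking each month of 1792: Jan starts Sun (31d) ✓; Feb starts Wed (29d); Mar starts Thu (31d); Apr starts Sun (30d) ✓; May starts Tue (31d); Jun starts Fri (30d); Jul starts Sun (31d) ✓; Aug starts Wed (31d); Sep starts Sat (30d); Oct starts Mon (31d) ✓; Nov starts Thu (30d); Dec starts Sat (31d) ✓.
Five-Monday months: January, April, July, October, December → 5.

5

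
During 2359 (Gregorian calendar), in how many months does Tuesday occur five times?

A month of length L has five Tuesdays iff its first Tuesday is on day ≤ L−28 (so day 1–3 in a 31-day month, 1–2 in a 30-day month, day 1 in a leap February).
Checking each month of 2359: Jan starts Thu (31d); Feb starts Sun (28d); Mar starts Sun (31d) ✓; Apr starts Wed (30d); May starts Fri (31d); Jun starts Mon (30d) ✓; Jul starts Wed (31d); Aug starts Sat (31d); Sep starts Tue (30d) ✓; Oct starts Thu (31d); Nov starts Sun (30d); Dec starts Tue (31d) ✓.
Five-Tuesday months: March, June, September, December → 4.

4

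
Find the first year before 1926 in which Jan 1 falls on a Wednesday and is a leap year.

1908

Jan 1 advances by 2 weekdays after a leap year and by 1 after a common year.
1926: Jan 1 is Friday.
1925: Thursday
1924: Tuesday (leap)
1923: Monday
1922: Sunday
1921: Saturday
1920: Thursday (leap)
1919: Wednesday
1918: Tuesday
1917: Monday
1916: Saturday (leap)
1915: Friday
1914: Thursday
1913: Wednesday
1912: Monday (leap)
1911: Sunday
1910: Saturday
1909: Friday
1908: Wednesday (leap)
1908 begins on a Wednesday and is a leap year.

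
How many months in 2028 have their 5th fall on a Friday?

Check the 5th of each month of 2028: Jan 5: Wed, Feb 5: Sat, Mar 5: Sun, Apr 5: Wed, May 5: Fri, Jun 5: Mon, Jul 5: Wed, Aug 5: Sat, Sep 5: Tue, Oct 5: Thu, Nov 5: Sun, Dec 5: Tue.
Friday occurs in May — 1 month.

1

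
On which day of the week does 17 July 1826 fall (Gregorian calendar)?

January 1, 1826 is a Sunday.
July 17 is day 198 of the year, i.e. 197 days after Jan 1.
197 mod 7 = 1, so advance 1 weekday from Sunday: Monday.

Monday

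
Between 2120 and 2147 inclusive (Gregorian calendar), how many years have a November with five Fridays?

November has 30 days; it has five Fridays when Friday falls among the first (month-length − 28) days — i.e. when November 1 is one of Friday/Thursday.
November 1 by year: 2120:Fri✓ 2121:Sat 2122:Sun 2123:Mon 2124:Wed 2125:Thu✓ 2126:Fri✓ 2127:Sat 2128:Mon 2129:Tue 2130:Wed 2131:Thu✓ 2132:Sat 2133:Sun 2134:Mon 2135:Tue 2136:Thu✓ 2137:Fri✓ 2138:Sat 2139:Sun 2140:Tue 2141:Wed 2142:Thu✓ 2143:Fri✓ 2144:Sun 2145:Mon 2146:Tue 2147:Wed
Years with five Fridays: 2120, 2125, 2126, 2131, 2136, 2137, 2142, 2143 → 8.

8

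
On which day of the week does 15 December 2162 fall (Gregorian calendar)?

Wednesday

January 1, 2162 is a Friday.
December 15 is day 349 of the year, i.e. 348 days after Jan 1.
348 mod 7 = 5, so advance 5 weekdays from Friday: Wednesday.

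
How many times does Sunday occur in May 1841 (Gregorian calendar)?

5

May 1841 has 31 days and begins on Saturday.
The first Sunday is May 2.
Sundays fall on 2, 9, 16, 23, 30 — that's 5.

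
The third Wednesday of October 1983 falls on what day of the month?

October 1, 1983 is a Saturday, so the first Wednesday is the 5th.
The third Wednesday is 5 + 14 = 19.

19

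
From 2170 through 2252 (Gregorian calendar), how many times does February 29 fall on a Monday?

3

Leap years in 2170–2252: 20 of them.
Feb 29 weekday advances by 5 (mod 7) from one leap year to the next four years later (or differs when a century non-leap intervenes).
Leap-day weekdays: 2172:Sat 2176:Thu 2180:Tue 2184:Sun 2188:Fri 2192:Wed 2196:Mon✓ 2204:Wed 2208:Mon✓ 2212:Sat 2216:Thu 2220:Tue 2224:Sun 2228:Fri 2232:Wed 2236:Mon✓ 2240:Sat 2244:Thu 2248:Tue 2252:Sun
Monday: 2196, 2208, 2236 → 3.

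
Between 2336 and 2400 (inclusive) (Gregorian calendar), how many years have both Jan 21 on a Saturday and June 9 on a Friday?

7

Check each year's weekday for Jan 21 and June 9:
  2336: Tue/Tue  2337: Thu/Wed  2338: Fri/Thu  2339: Sat/Fri ✓  2340: Sun/Sun  2341: Tue/Mon  2342: Wed/Tue  2343: Thu/Wed  2344: Fri/Fri  2345: Sun/Sat  2346: Mon/Sun  2347: Tue/Mon  2348: Wed/Wed  2349: Fri/Thu  …(37 more)…  2387: Wed/Tue  2388: Thu/Thu  2389: Sat/Fri ✓  2390: Sun/Sat  2391: Mon/Sun  2392: Tue/Tue  2393: Thu/Wed  2394: Fri/Thu  2395: Sat/Fri ✓  2396: Sun/Sun  2397: Tue/Mon  2398: Wed/Tue  2399: Thu/Wed  2400: Fri/Fri
Both conditions hold in: 2339, 2350, 2361, 2367, 2378, 2389, 2395 — 7.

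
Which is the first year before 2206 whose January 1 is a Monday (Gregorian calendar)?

Jan 1 advances by 2 weekdays after a leap year and by 1 after a common year.
2206: Jan 1 is Wednesday.
2205: Tuesday
2204: Sunday (leap)
2203: Saturday
2202: Friday
2201: Thursday
2200: Wednesday
2199: Tuesday
2198: Monday
2198 begins on a Monday

2198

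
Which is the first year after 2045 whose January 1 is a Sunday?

2051

Jan 1 advances by 2 weekdays after a leap year and by 1 after a common year.
2045: Jan 1 is Sunday.
2046: Monday
2047: Tuesday
2048: Wednesday (leap)
2049: Friday
2050: Saturday
2051: Sunday
2051 begins on a Sunday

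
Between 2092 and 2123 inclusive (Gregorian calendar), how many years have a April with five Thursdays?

11

April has 30 days; it has five Thursdays when Thursday falls among the first (month-length − 28) days — i.e. when April 1 is one of Thursday/Wednesday.
April 1 by year: 2092:Tue 2093:Wed✓ 2094:Thu✓ 2095:Fri 2096:Sun 2097:Mon 2098:Tue 2099:Wed✓ 2100:Thu✓ 2101:Fri 2102:Sat 2103:Sun 2104:Tue 2105:Wed✓ 2106:Thu✓ 2107:Fri 2108:Sun 2109:Mon 2110:Tue 2111:Wed✓ 2112:Fri 2113:Sat 2114:Sun 2115:Mon 2116:Wed✓ 2117:Thu✓ 2118:Fri 2119:Sat 2120:Mon 2121:Tue 2122:Wed✓ 2123:Thu✓
Years with five Thursdays: 2093, 2094, 2099, 2100, 2105, 2106, 2111, 2116, 2117, 2122, 2123 → 11.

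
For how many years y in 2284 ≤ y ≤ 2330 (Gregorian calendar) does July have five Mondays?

July has 31 days; it has five Mondays when Monday falls among the first (month-length − 28) days — i.e. when July 1 is one of Monday/Sunday/Saturday.
July 1 by year: 2284:Tue 2285:Wed 2286:Thu 2287:Fri 2288:Sun✓ 2289:Mon✓ 2290:Tue 2291:Wed 2292:Fri 2293:Sat✓ 2294:Sun✓ 2295:Mon✓ 2296:Wed 2297:Thu 2298:Fri …(17 more)… 2316:Sat✓ 2317:Sun✓ 2318:Mon✓ 2319:Tue 2320:Thu 2321:Fri 2322:Sat✓ 2323:Sun✓ 2324:Tue 2325:Wed 2326:Thu 2327:Fri 2328:Sun✓ 2329:Mon✓ 2330:Tue
Years with five Mondays: 2288, 2289, 2293, 2294, 2295, 2299, 2300, 2301, 2305, 2306, 2307, 2311, 2312, 2316, 2317, 2318, 2322, 2323, 2328, 2329 → 20.

20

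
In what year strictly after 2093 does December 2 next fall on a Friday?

2095

From one year to the next, a fixed date's weekday advances by 1, or by 2 when a Feb 29 lies between the two dates.
2093: December 2 is Wednesday.
2094: Thursday (+1)
2095: Friday (+1)
December 2 falls on a Friday in 2095.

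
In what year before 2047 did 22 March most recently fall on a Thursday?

From one year to the next, a fixed date's weekday advances by 1, or by 2 when a Feb 29 lies between the two dates.
2047: March 22 is Friday.
2046: Thursday (−1)
22 March falls on a Thursday in 2046.

2046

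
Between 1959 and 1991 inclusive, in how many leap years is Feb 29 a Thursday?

1

Leap years in 1959–1991: 8 of them.
Feb 29 weekday advances by 5 (mod 7) from one leap year to the next four years later (or differs when a century non-leap intervenes).
Leap-day weekdays: 1960:Mon 1964:Sat 1968:Thu✓ 1972:Tue 1976:Sun 1980:Fri 1984:Wed 1988:Mon
Thursday: 1968 → 1.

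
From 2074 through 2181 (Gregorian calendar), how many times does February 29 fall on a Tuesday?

Leap years in 2074–2181: 26 of them.
Feb 29 weekday advances by 5 (mod 7) from one leap year to the next four years later (or differs when a century non-leap intervenes).
Leap-day weekdays: 2076:Sat 2080:Thu 2084:Tue✓ 2088:Sun 2092:Fri 2096:Wed 2104:Fri 2108:Wed 2112:Mon 2116:Sat 2120:Thu 2124:Tue✓ 2128:Sun 2132:Fri 2136:Wed 2140:Mon 2144:Sat 2148:Thu 2152:Tue✓ 2156:Sun 2160:Fri 2164:Wed 2168:Mon 2172:Sat 2176:Thu 2180:Tue✓
Tuesday: 2084, 2124, 2152, 2180 → 4.

4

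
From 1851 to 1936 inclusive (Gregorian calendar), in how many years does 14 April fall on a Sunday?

Track 14 April's weekday year by year (advancing +1, or +2 across a Feb 29):
  1851: Mon  1852: Wed (+2)  1853: Thu (+1)  1854: Fri (+1)  1855: Sat (+1)
  1856: Mon (+2)  1857: Tue (+1)  1858: Wed (+1)  1859: Thu (+1)  1860: Sat (+2)
  1861: Sun (+1) ✓  1862: Mon (+1)  1863: Tue (+1)  1864: Thu (+2)  … (58 more years) …
  1923: Sat (+1)  1924: Mon (+2)  1925: Tue (+1)  1926: Wed (+1)  1927: Thu (+1)
  1928: Sat (+2)  1929: Sun (+1) ✓  1930: Mon (+1)  1931: Tue (+1)  1932: Thu (+2)
  1933: Fri (+1)  1934: Sat (+1)  1935: Sun (+1) ✓  1936: Tue (+2)
Sunday years: 1861, 1867, 1872, 1878, 1889, 1895, 1901, 1907, 1912, 1918, 1929, 1935 — 12 in total.

12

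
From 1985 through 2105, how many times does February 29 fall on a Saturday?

4

Leap years in 1985–2105: 29 of them.
Feb 29 weekday advances by 5 (mod 7) from one leap year to the next four years later (or differs when a century non-leap intervenes).
Leap-day weekdays: 1988:Mon 1992:Sat✓ 1996:Thu 2000:Tue 2004:Sun 2008:Fri 2012:Wed 2016:Mon 2020:Sat✓ 2024:Thu 2028:Tue 2032:Sun 2036:Fri …(3 more)… 2052:Thu 2056:Tue 2060:Sun 2064:Fri 2068:Wed 2072:Mon 2076:Sat✓ 2080:Thu 2084:Tue 2088:Sun 2092:Fri 2096:Wed 2104:Fri
Saturday: 1992, 2020, 2048, 2076 → 4.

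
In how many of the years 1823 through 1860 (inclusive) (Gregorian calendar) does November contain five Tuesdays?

12

November has 30 days; it has five Tuesdays when Tuesday falls among the first (month-length − 28) days — i.e. when November 1 is one of Tuesday/Monday.
November 1 by year: 1823:Sat 1824:Mon✓ 1825:Tue✓ 1826:Wed 1827:Thu 1828:Sat 1829:Sun 1830:Mon✓ 1831:Tue✓ 1832:Thu 1833:Fri 1834:Sat 1835:Sun 1836:Tue✓ 1837:Wed …(8 more)… 1846:Sun 1847:Mon✓ 1848:Wed 1849:Thu 1850:Fri 1851:Sat 1852:Mon✓ 1853:Tue✓ 1854:Wed 1855:Thu 1856:Sat 1857:Sun 1858:Mon✓ 1859:Tue✓ 1860:Thu
Years with five Tuesdays: 1824, 1825, 1830, 1831, 1836, 1841, 1842, 1847, 1852, 1853, 1858, 1859 → 12.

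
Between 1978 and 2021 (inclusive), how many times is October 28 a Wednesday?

Track October 28's weekday year by year (advancing +1, or +2 across a Feb 29):
  1978: Sat  1979: Sun (+1)  1980: Tue (+2)  1981: Wed (+1) ✓  1982: Thu (+1)
  1983: Fri (+1)  1984: Sun (+2)  1985: Mon (+1)  1986: Tue (+1)  1987: Wed (+1) ✓
  1988: Fri (+2)  1989: Sat (+1)  1990: Sun (+1)  1991: Mon (+1)  … (16 more years) …
  2008: Tue (+2)  2009: Wed (+1) ✓  2010: Thu (+1)  2011: Fri (+1)  2012: Sun (+2)
  2013: Mon (+1)  2014: Tue (+1)  2015: Wed (+1) ✓  2016: Fri (+2)  2017: Sat (+1)
  2018: Sun (+1)  2019: Mon (+1)  2020: Wed (+2) ✓  2021: Thu (+1)
Wednesday years: 1981, 1987, 1992, 1998, 2009, 2015, 2020 — 7 in total.

7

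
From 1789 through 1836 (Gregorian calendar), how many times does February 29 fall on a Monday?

3

Leap years in 1789–1836: 11 of them.
Feb 29 weekday advances by 5 (mod 7) from one leap year to the next four years later (or differs when a century non-leap intervenes).
Leap-day weekdays: 1792:Wed 1796:Mon✓ 1804:Wed 1808:Mon✓ 1812:Sat 1816:Thu 1820:Tue 1824:Sun 1828:Fri 1832:Wed 1836:Mon✓
Monday: 1796, 1808, 1836 → 3.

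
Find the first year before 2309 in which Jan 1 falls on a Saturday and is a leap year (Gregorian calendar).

2276

Jan 1 advances by 2 weekdays after a leap year and by 1 after a common year.
2309: Jan 1 is Friday.
2308: Wednesday (leap)
2307: Tuesday
2306: Monday
2305: Sunday
2304: Friday (leap)
2303: Thursday
2302: Wednesday
2301: Tuesday
2300: Monday
2299: Sunday
2298: Saturday
2297: Friday
2296: Wednesday (leap)
2295: Tuesday
2294: Monday
2293: Sunday
2292: Friday (leap)
2291: Thursday
2290: Wednesday
2289: Tuesday
2288: Sunday (leap)
2287: Saturday
2286: Friday
2285: Thursday
2284: Tuesday (leap)
2283: Monday
2282: Sunday
2281: Saturday
2280: Thursday (leap)
2279: Wednesday
2278: Tuesday
2277: Monday
2276: Saturday (leap)
2276 begins on a Saturday and is a leap year.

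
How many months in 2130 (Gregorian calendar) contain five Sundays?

A month of length L has five Sundays iff its first Sunday is on day ≤ L−28 (so day 1–3 in a 31-day month, 1–2 in a 30-day month, day 1 in a leap February).
Checking each month of 2130: Jan starts Sun (31d) ✓; Feb starts Wed (28d); Mar starts Wed (31d); Apr starts Sat (30d) ✓; May starts Mon (31d); Jun starts Thu (30d); Jul starts Sat (31d) ✓; Aug starts Tue (31d); Sep starts Fri (30d); Oct starts Sun (31d) ✓; Nov starts Wed (30d); Dec starts Fri (31d) ✓.
Five-Sunday months: January, April, July, October, December → 5.

5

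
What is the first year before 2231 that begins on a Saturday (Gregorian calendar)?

2225

Jan 1 advances by 2 weekdays after a leap year and by 1 after a common year.
2231: Jan 1 is Saturday.
2230: Friday
2229: Thursday
2228: Tuesday (leap)
2227: Monday
2226: Sunday
2225: Saturday
2225 begins on a Saturday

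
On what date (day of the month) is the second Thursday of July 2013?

July 1, 2013 is a Monday, so the first Thursday is the 4th.
The second Thursday is 4 + 7 = 11.

11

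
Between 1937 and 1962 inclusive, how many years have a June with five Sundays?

7

June has 30 days; it has five Sundays when Sunday falls among the first (month-length − 28) days — i.e. when June 1 is one of Sunday/Saturday.
June 1 by year: 1937:Tue 1938:Wed 1939:Thu 1940:Sat✓ 1941:Sun✓ 1942:Mon 1943:Tue 1944:Thu 1945:Fri 1946:Sat✓ 1947:Sun✓ 1948:Tue 1949:Wed 1950:Thu 1951:Fri 1952:Sun✓ 1953:Mon 1954:Tue 1955:Wed 1956:Fri 1957:Sat✓ 1958:Sun✓ 1959:Mon 1960:Wed 1961:Thu 1962:Fri
Years with five Sundays: 1940, 1941, 1946, 1947, 1952, 1957, 1958 → 7.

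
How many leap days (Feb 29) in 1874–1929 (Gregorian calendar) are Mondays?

Leap years in 1874–1929: 13 of them.
Feb 29 weekday advances by 5 (mod 7) from one leap year to the next four years later (or differs when a century non-leap intervenes).
Leap-day weekdays: 1876:Tue 1880:Sun 1884:Fri 1888:Wed 1892:Mon✓ 1896:Sat 1904:Mon✓ 1908:Sat 1912:Thu 1916:Tue 1920:Sun 1924:Fri 1928:Wed
Monday: 1892, 1904 → 2.

2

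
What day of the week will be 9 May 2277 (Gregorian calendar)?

Wednesday

January 1, 2277 is a Monday.
May 9 is day 129 of the year, i.e. 128 days after Jan 1.
128 mod 7 = 2, so advance 2 weekdays from Monday: Wednesday.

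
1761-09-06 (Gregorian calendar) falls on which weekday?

Sunday

January 1, 1761 is a Thursday.
September 6 is day 249 of the year, i.e. 248 days after Jan 1.
248 mod 7 = 3, so advance 3 weekdays from Thursday: Sunday.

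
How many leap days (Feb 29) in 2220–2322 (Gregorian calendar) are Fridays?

3

Leap years in 2220–2322: 25 of them.
Feb 29 weekday advances by 5 (mod 7) from one leap year to the next four years later (or differs when a century non-leap intervenes).
Leap-day weekdays: 2220:Tue 2224:Sun 2228:Fri✓ 2232:Wed 2236:Mon 2240:Sat 2244:Thu 2248:Tue 2252:Sun 2256:Fri✓ 2260:Wed 2264:Mon 2268:Sat 2272:Thu 2276:Tue 2280:Sun 2284:Fri✓ 2288:Wed 2292:Mon 2296:Sat 2304:Mon 2308:Sat 2312:Thu 2316:Tue 2320:Sun
Friday: 2228, 2256, 2284 → 3.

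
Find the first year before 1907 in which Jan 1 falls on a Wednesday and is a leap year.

Jan 1 advances by 2 weekdays after a leap year and by 1 after a common year.
1907: Jan 1 is Tuesday.
1906: Monday
1905: Sunday
1904: Friday (leap)
1903: Thursday
1902: Wednesday
1901: Tuesday
1900: Monday
1899: Sunday
1898: Saturday
1897: Friday
1896: Wednesday (leap)
1896 begins on a Wednesday and is a leap year.

1896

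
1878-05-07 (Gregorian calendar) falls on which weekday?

Tuesday

January 1, 1878 is a Tuesday.
May 7 is day 127 of the year, i.e. 126 days after Jan 1.
126 mod 7 = 0, so advance 0 weekdays from Tuesday: Tuesday.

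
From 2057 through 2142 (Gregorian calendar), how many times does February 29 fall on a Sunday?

Leap years in 2057–2142: 20 of them.
Feb 29 weekday advances by 5 (mod 7) from one leap year to the next four years later (or differs when a century non-leap intervenes).
Leap-day weekdays: 2060:Sun✓ 2064:Fri 2068:Wed 2072:Mon 2076:Sat 2080:Thu 2084:Tue 2088:Sun✓ 2092:Fri 2096:Wed 2104:Fri 2108:Wed 2112:Mon 2116:Sat 2120:Thu 2124:Tue 2128:Sun✓ 2132:Fri 2136:Wed 2140:Mon
Sunday: 2060, 2088, 2128 → 3.

3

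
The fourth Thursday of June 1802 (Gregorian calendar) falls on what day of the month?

24

June 1, 1802 is a Tuesday, so the first Thursday is the 3rd.
The fourth Thursday is 3 + 21 = 24.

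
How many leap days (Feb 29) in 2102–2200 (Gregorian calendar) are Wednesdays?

Leap years in 2102–2200: 24 of them.
Feb 29 weekday advances by 5 (mod 7) from one leap year to the next four years later (or differs when a century non-leap intervenes).
Leap-day weekdays: 2104:Fri 2108:Wed✓ 2112:Mon 2116:Sat 2120:Thu 2124:Tue 2128:Sun 2132:Fri 2136:Wed✓ 2140:Mon 2144:Sat 2148:Thu 2152:Tue 2156:Sun 2160:Fri 2164:Wed✓ 2168:Mon 2172:Sat 2176:Thu 2180:Tue 2184:Sun 2188:Fri 2192:Wed✓ 2196:Mon
Wednesday: 2108, 2136, 2164, 2192 → 4.

4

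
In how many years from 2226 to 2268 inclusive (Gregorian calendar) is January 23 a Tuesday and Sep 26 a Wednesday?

Check each year's weekday for January 23 and Sep 26:
  2226: Mon/Tue  2227: Tue/Wed ✓  2228: Wed/Fri  2229: Fri/Sat  2230: Sat/Sun  2231: Sun/Mon  2232: Mon/Wed  2233: Wed/Thu  2234: Thu/Fri  2235: Fri/Sat  2236: Sat/Mon  2237: Mon/Tue  2238: Tue/Wed ✓  2239: Wed/Thu  …(15 more)…  2255: Tue/Wed ✓  2256: Wed/Fri  2257: Fri/Sat  2258: Sat/Sun  2259: Sun/Mon  2260: Mon/Wed  2261: Wed/Thu  2262: Thu/Fri  2263: Fri/Sat  2264: Sat/Mon  2265: Mon/Tue  2266: Tue/Wed ✓  2267: Wed/Thu  2268: Thu/Sat
Both conditions hold in: 2227, 2238, 2249, 2255, 2266 — 5.

5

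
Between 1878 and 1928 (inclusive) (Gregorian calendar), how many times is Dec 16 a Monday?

7

Track Dec 16's weekday year by year (advancing +1, or +2 across a Feb 29):
  1878: Mon ✓  1879: Tue (+1)  1880: Thu (+2)  1881: Fri (+1)  1882: Sat (+1)
  1883: Sun (+1)  1884: Tue (+2)  1885: Wed (+1)  1886: Thu (+1)  1887: Fri (+1)
  1888: Sun (+2)  1889: Mon (+1) ✓  1890: Tue (+1)  1891: Wed (+1)  … (23 more years) …
  1915: Thu (+1)  1916: Sat (+2)  1917: Sun (+1)  1918: Mon (+1) ✓  1919: Tue (+1)
  1920: Thu (+2)  1921: Fri (+1)  1922: Sat (+1)  1923: Sun (+1)  1924: Tue (+2)
  1925: Wed (+1)  1926: Thu (+1)  1927: Fri (+1)  1928: Sun (+2)
Monday years: 1878, 1889, 1895, 1901, 1907, 1912, 1918 — 7 in total.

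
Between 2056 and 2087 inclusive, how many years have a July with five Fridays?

12

July has 31 days; it has five Fridays when Friday falls among the first (month-length − 28) days — i.e. when July 1 is one of Friday/Thursday/Wednesday.
July 1 by year: 2056:Sat 2057:Sun 2058:Mon 2059:Tue 2060:Thu✓ 2061:Fri✓ 2062:Sat 2063:Sun 2064:Tue 2065:Wed✓ 2066:Thu✓ 2067:Fri✓ 2068:Sun 2069:Mon 2070:Tue 2071:Wed✓ 2072:Fri✓ 2073:Sat 2074:Sun 2075:Mon 2076:Wed✓ 2077:Thu✓ 2078:Fri✓ 2079:Sat 2080:Mon 2081:Tue 2082:Wed✓ 2083:Thu✓ 2084:Sat 2085:Sun 2086:Mon 2087:Tue
Years with five Fridays: 2060, 2061, 2065, 2066, 2067, 2071, 2072, 2076, 2077, 2078, 2082, 2083 → 12.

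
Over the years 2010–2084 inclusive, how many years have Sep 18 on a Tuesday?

10

Track Sep 18's weekday year by year (advancing +1, or +2 across a Feb 29):
  2010: Sat  2011: Sun (+1)  2012: Tue (+2) ✓  2013: Wed (+1)  2014: Thu (+1)
  2015: Fri (+1)  2016: Sun (+2)  2017: Mon (+1)  2018: Tue (+1) ✓  2019: Wed (+1)
  2020: Fri (+2)  2021: Sat (+1)  2022: Sun (+1)  2023: Mon (+1)  … (47 more years) …
  2071: Fri (+1)  2072: Sun (+2)  2073: Mon (+1)  2074: Tue (+1) ✓  2075: Wed (+1)
  2076: Fri (+2)  2077: Sat (+1)  2078: Sun (+1)  2079: Mon (+1)  2080: Wed (+2)
  2081: Thu (+1)  2082: Fri (+1)  2083: Sat (+1)  2084: Mon (+2)
Tuesday years: 2012, 2018, 2029, 2035, 2040, 2046, 2057, 2063, 2068, 2074 — 10 in total.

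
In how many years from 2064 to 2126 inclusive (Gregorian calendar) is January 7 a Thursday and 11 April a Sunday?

Check each year's weekday for January 7 and 11 April:
  2064: Mon/Fri  2065: Wed/Sat  2066: Thu/Sun ✓  2067: Fri/Mon  2068: Sat/Wed  2069: Mon/Thu  2070: Tue/Fri  2071: Wed/Sat  2072: Thu/Mon  2073: Sat/Tue  2074: Sun/Wed  2075: Mon/Thu  2076: Tue/Sat  2077: Thu/Sun ✓  …(35 more)…  2113: Sat/Tue  2114: Sun/Wed  2115: Mon/Thu  2116: Tue/Sat  2117: Thu/Sun ✓  2118: Fri/Mon  2119: Sat/Tue  2120: Sun/Thu  2121: Tue/Fri  2122: Wed/Sat  2123: Thu/Sun ✓  2124: Fri/Tue  2125: Sun/Wed  2126: Mon/Thu
Both conditions hold in: 2066, 2077, 2083, 2094, 2100, 2106, 2117, 2123 — 8.

8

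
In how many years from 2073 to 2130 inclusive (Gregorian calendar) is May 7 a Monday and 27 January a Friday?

Check each year's weekday for May 7 and 27 January:
  2073: Sun/Fri  2074: Mon/Sat  2075: Tue/Sun  2076: Thu/Mon  2077: Fri/Wed  2078: Sat/Thu  2079: Sun/Fri  2080: Tue/Sat  2081: Wed/Mon  2082: Thu/Tue  2083: Fri/Wed  2084: Sun/Thu  2085: Mon/Sat  2086: Tue/Sun  …(30 more)…  2117: Fri/Wed  2118: Sat/Thu  2119: Sun/Fri  2120: Tue/Sat  2121: Wed/Mon  2122: Thu/Tue  2123: Fri/Wed  2124: Sun/Thu  2125: Mon/Sat  2126: Tue/Sun  2127: Wed/Mon  2128: Fri/Tue  2129: Sat/Thu  2130: Sun/Fri
Both conditions hold in: 2096, 2108 — 2.

2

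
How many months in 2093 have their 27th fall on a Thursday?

Check the 27th of each month of 2093: Jan 27: Tue, Feb 27: Fri, Mar 27: Fri, Apr 27: Mon, May 27: Wed, Jun 27: Sat, Jul 27: Mon, Aug 27: Thu, Sep 27: Sun, Oct 27: Tue, Nov 27: Fri, Dec 27: Sun.
Thursday occurs in August — 1 month.

1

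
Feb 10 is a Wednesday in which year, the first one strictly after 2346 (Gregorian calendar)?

From one year to the next, a fixed date's weekday advances by 1, or by 2 when a Feb 29 lies between the two dates.
2346: February 10 is Sunday.
2347: Monday (+1)
2348: Tuesday (+1)
2349: Thursday (+2)
2350: Friday (+1)
2351: Saturday (+1)
2352: Sunday (+1)
2353: Tuesday (+2)
2354: Wednesday (+1)
Feb 10 falls on a Wednesday in 2354.

2354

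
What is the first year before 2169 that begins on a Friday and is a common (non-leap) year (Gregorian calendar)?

Jan 1 advances by 2 weekdays after a leap year and by 1 after a common year.
2169: Jan 1 is Sunday.
2168: Friday (leap)
2167: Thursday
2166: Wednesday
2165: Tuesday
2164: Sunday (leap)
2163: Saturday
2162: Friday
2162 begins on a Friday and is a common year.

2162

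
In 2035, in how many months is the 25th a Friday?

Check the 25th of each month of 2035: Jan 25: Thu, Feb 25: Sun, Mar 25: Sun, Apr 25: Wed, May 25: Fri, Jun 25: Mon, Jul 25: Wed, Aug 25: Sat, Sep 25: Tue, Oct 25: Thu, Nov 25: Sun, Dec 25: Tue.
Friday occurs in May — 1 month.

1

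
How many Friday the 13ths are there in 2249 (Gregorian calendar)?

2

Check the 13th of each month of 2249: Jan 13: Sat, Feb 13: Tue, Mar 13: Tue, Apr 13: Fri, May 13: Sun, Jun 13: Wed, Jul 13: Fri, Aug 13: Mon, Sep 13: Thu, Oct 13: Sat, Nov 13: Tue, Dec 13: Thu.
Friday occurs in April, July — 2 months.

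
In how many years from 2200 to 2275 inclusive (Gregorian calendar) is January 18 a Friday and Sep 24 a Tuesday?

Check each year's weekday for January 18 and Sep 24:
  2200: Sat/Wed  2201: Sun/Thu  2202: Mon/Fri  2203: Tue/Sat  2204: Wed/Mon  2205: Fri/Tue ✓  2206: Sat/Wed  2207: Sun/Thu  2208: Mon/Sat  2209: Wed/Sun  2210: Thu/Mon  2211: Fri/Tue ✓  2212: Sat/Thu  2213: Mon/Fri  …(48 more)…  2262: Sat/Wed  2263: Sun/Thu  2264: Mon/Sat  2265: Wed/Sun  2266: Thu/Mon  2267: Fri/Tue ✓  2268: Sat/Thu  2269: Mon/Fri  2270: Tue/Sat  2271: Wed/Sun  2272: Thu/Tue  2273: Sat/Wed  2274: Sun/Thu  2275: Mon/Fri
Both conditions hold in: 2205, 2211, 2222, 2233, 2239, 2250, 2261, 2267 — 8.

8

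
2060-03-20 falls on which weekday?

January 1, 2060 is a Thursday.
March 20 is day 80 of the year, i.e. 79 days after Jan 1.
79 mod 7 = 2, so advance 2 weekdays from Thursday: Saturday.

Saturday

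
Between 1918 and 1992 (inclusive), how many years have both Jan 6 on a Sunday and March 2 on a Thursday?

0

Check each year's weekday for Jan 6 and March 2:
  1918: Sun/Sat  1919: Mon/Sun  1920: Tue/Tue  1921: Thu/Wed  1922: Fri/Thu  1923: Sat/Fri  1924: Sun/Sun  1925: Tue/Mon  1926: Wed/Tue  1927: Thu/Wed  1928: Fri/Fri  1929: Sun/Sat  1930: Mon/Sun  1931: Tue/Mon  …(47 more)…  1979: Sat/Fri  1980: Sun/Sun  1981: Tue/Mon  1982: Wed/Tue  1983: Thu/Wed  1984: Fri/Fri  1985: Sun/Sat  1986: Mon/Sun  1987: Tue/Mon  1988: Wed/Wed  1989: Fri/Thu  1990: Sat/Fri  1991: Sun/Sat  1992: Mon/Mon
Both conditions hold in: no year — 0.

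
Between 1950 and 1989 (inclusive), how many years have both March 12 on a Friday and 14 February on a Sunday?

4

Check each year's weekday for March 12 and 14 February:
  1950: Sun/Tue  1951: Mon/Wed  1952: Wed/Thu  1953: Thu/Sat  1954: Fri/Sun ✓  1955: Sat/Mon  1956: Mon/Tue  1957: Tue/Thu  1958: Wed/Fri  1959: Thu/Sat  1960: Sat/Sun  1961: Sun/Tue  1962: Mon/Wed  1963: Tue/Thu  …(12 more)…  1976: Fri/Sat  1977: Sat/Mon  1978: Sun/Tue  1979: Mon/Wed  1980: Wed/Thu  1981: Thu/Sat  1982: Fri/Sun ✓  1983: Sat/Mon  1984: Mon/Tue  1985: Tue/Thu  1986: Wed/Fri  1987: Thu/Sat  1988: Sat/Sun  1989: Sun/Tue
Both conditions hold in: 1954, 1965, 1971, 1982 — 4.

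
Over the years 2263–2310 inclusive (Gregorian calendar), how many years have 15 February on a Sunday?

Track 15 February's weekday year by year (advancing +1, or +2 across a Feb 29):
  2263: Sun ✓  2264: Mon (+1)  2265: Wed (+2)  2266: Thu (+1)  2267: Fri (+1)
  2268: Sat (+1)  2269: Mon (+2)  2270: Tue (+1)  2271: Wed (+1)  2272: Thu (+1)
  2273: Sat (+2)  2274: Sun (+1) ✓  2275: Mon (+1)  2276: Tue (+1)  … (20 more years) …
  2297: Mon (+2)  2298: Tue (+1)  2299: Wed (+1)  2300: Thu (+1)  2301: Fri (+1)
  2302: Sat (+1)  2303: Sun (+1) ✓  2304: Mon (+1)  2305: Wed (+2)  2306: Thu (+1)
  2307: Fri (+1)  2308: Sat (+1)  2309: Mon (+2)  2310: Tue (+1)
Sunday years: 2263, 2274, 2280, 2285, 2291, 2303 — 6 in total.

6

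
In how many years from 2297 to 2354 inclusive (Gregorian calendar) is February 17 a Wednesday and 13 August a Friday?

7

Check each year's weekday for February 17 and 13 August:
  2297: Wed/Fri ✓  2298: Thu/Sat  2299: Fri/Sun  2300: Sat/Mon  2301: Sun/Tue  2302: Mon/Wed  2303: Tue/Thu  2304: Wed/Sat  2305: Fri/Sun  2306: Sat/Mon  2307: Sun/Tue  2308: Mon/Thu  2309: Wed/Fri ✓  2310: Thu/Sat  …(30 more)…  2341: Mon/Wed  2342: Tue/Thu  2343: Wed/Fri ✓  2344: Thu/Sun  2345: Sat/Mon  2346: Sun/Tue  2347: Mon/Wed  2348: Tue/Fri  2349: Thu/Sat  2350: Fri/Sun  2351: Sat/Mon  2352: Sun/Wed  2353: Tue/Thu  2354: Wed/Fri ✓
Both conditions hold in: 2297, 2309, 2315, 2326, 2337, 2343, 2354 — 7.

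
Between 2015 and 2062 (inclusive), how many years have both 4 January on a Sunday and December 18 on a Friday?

5

Check each year's weekday for 4 January and December 18:
  2015: Sun/Fri ✓  2016: Mon/Sun  2017: Wed/Mon  2018: Thu/Tue  2019: Fri/Wed  2020: Sat/Fri  2021: Mon/Sat  2022: Tue/Sun  2023: Wed/Mon  2024: Thu/Wed  2025: Sat/Thu  2026: Sun/Fri ✓  2027: Mon/Sat  2028: Tue/Mon  …(20 more)…  2049: Mon/Sat  2050: Tue/Sun  2051: Wed/Mon  2052: Thu/Wed  2053: Sat/Thu  2054: Sun/Fri ✓  2055: Mon/Sat  2056: Tue/Mon  2057: Thu/Tue  2058: Fri/Wed  2059: Sat/Thu  2060: Sun/Sat  2061: Tue/Sun  2062: Wed/Mon
Both conditions hold in: 2015, 2026, 2037, 2043, 2054 — 5.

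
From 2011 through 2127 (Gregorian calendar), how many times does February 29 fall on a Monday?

4

Leap years in 2011–2127: 28 of them.
Feb 29 weekday advances by 5 (mod 7) from one leap year to the next four years later (or differs when a century non-leap intervenes).
Leap-day weekdays: 2012:Wed 2016:Mon✓ 2020:Sat 2024:Thu 2028:Tue 2032:Sun 2036:Fri 2040:Wed 2044:Mon✓ 2048:Sat 2052:Thu 2056:Tue 2060:Sun 2064:Fri 2068:Wed 2072:Mon✓ 2076:Sat 2080:Thu 2084:Tue 2088:Sun 2092:Fri 2096:Wed 2104:Fri 2108:Wed 2112:Mon✓ 2116:Sat 2120:Thu 2124:Tue
Monday: 2016, 2044, 2072, 2112 → 4.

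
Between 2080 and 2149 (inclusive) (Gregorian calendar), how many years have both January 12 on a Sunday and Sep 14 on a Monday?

2

Check each year's weekday for January 12 and Sep 14:
  2080: Fri/Sat  2081: Sun/Sun  2082: Mon/Mon  2083: Tue/Tue  2084: Wed/Thu  2085: Fri/Fri  2086: Sat/Sat  2087: Sun/Sun  2088: Mon/Tue  2089: Wed/Wed  2090: Thu/Thu  2091: Fri/Fri  2092: Sat/Sun  2093: Mon/Mon  …(42 more)…  2136: Thu/Fri  2137: Sat/Sat  2138: Sun/Sun  2139: Mon/Mon  2140: Tue/Wed  2141: Thu/Thu  2142: Fri/Fri  2143: Sat/Sat  2144: Sun/Mon ✓  2145: Tue/Tue  2146: Wed/Wed  2147: Thu/Thu  2148: Fri/Sat  2149: Sun/Sun
Both conditions hold in: 2116, 2144 — 2.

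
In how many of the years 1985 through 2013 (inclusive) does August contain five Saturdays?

13

August has 31 days; it has five Saturdays when Saturday falls among the first (month-length − 28) days — i.e. when August 1 is one of Saturday/Friday/Thursday.
August 1 by year: 1985:Thu✓ 1986:Fri✓ 1987:Sat✓ 1988:Mon 1989:Tue 1990:Wed 1991:Thu✓ 1992:Sat✓ 1993:Sun 1994:Mon 1995:Tue 1996:Thu✓ 1997:Fri✓ 1998:Sat✓ 1999:Sun 2000:Tue 2001:Wed 2002:Thu✓ 2003:Fri✓ 2004:Sun 2005:Mon 2006:Tue 2007:Wed 2008:Fri✓ 2009:Sat✓ 2010:Sun 2011:Mon 2012:Wed 2013:Thu✓
Years with five Saturdays: 1985, 1986, 1987, 1991, 1992, 1996, 1997, 1998, 2002, 2003, 2008, 2009, 2013 → 13.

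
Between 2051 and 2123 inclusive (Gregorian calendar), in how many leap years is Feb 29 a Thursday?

Leap years in 2051–2123: 17 of them.
Feb 29 weekday advances by 5 (mod 7) from one leap year to the next four years later (or differs when a century non-leap intervenes).
Leap-day weekdays: 2052:Thu✓ 2056:Tue 2060:Sun 2064:Fri 2068:Wed 2072:Mon 2076:Sat 2080:Thu✓ 2084:Tue 2088:Sun 2092:Fri 2096:Wed 2104:Fri 2108:Wed 2112:Mon 2116:Sat 2120:Thu✓
Thursday: 2052, 2080, 2120 → 3.

3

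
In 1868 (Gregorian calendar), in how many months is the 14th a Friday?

2

Check the 14th of each month of 1868: Jan 14: Tue, Feb 14: Fri, Mar 14: Sat, Apr 14: Tue, May 14: Thu, Jun 14: Sun, Jul 14: Tue, Aug 14: Fri, Sep 14: Mon, Oct 14: Wed, Nov 14: Sat, Dec 14: Mon.
Friday occurs in February, August — 2 months.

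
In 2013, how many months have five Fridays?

4

A month of length L has five Fridays iff its first Friday is on day ≤ L−28 (so day 1–3 in a 31-day month, 1–2 in a 30-day month, day 1 in a leap February).
Checking each month of 2013: Jan starts Tue (31d); Feb starts Fri (28d); Mar starts Fri (31d) ✓; Apr starts Mon (30d); May starts Wed (31d) ✓; Jun starts Sat (30d); Jul starts Mon (31d); Aug starts Thu (31d) ✓; Sep starts Sun (30d); Oct starts Tue (31d); Nov starts Fri (30d) ✓; Dec starts Sun (31d).
Five-Friday months: March, May, August, November → 4.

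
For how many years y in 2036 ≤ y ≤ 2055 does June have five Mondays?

June has 30 days; it has five Mondays when Monday falls among the first (month-length − 28) days — i.e. when June 1 is one of Monday/Sunday.
June 1 by year: 2036:Sun✓ 2037:Mon✓ 2038:Tue 2039:Wed 2040:Fri 2041:Sat 2042:Sun✓ 2043:Mon✓ 2044:Wed 2045:Thu 2046:Fri 2047:Sat 2048:Mon✓ 2049:Tue 2050:Wed 2051:Thu 2052:Sat 2053:Sun✓ 2054:Mon✓ 2055:Tue
Years with five Mondays: 2036, 2037, 2042, 2043, 2048, 2053, 2054 → 7.

7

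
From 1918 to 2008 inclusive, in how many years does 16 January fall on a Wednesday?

14

Track 16 January's weekday year by year (advancing +1, or +2 across a Feb 29):
  1918: Wed ✓  1919: Thu (+1)  1920: Fri (+1)  1921: Sun (+2)  1922: Mon (+1)
  1923: Tue (+1)  1924: Wed (+1) ✓  1925: Fri (+2)  1926: Sat (+1)  1927: Sun (+1)
  1928: Mon (+1)  1929: Wed (+2) ✓  1930: Thu (+1)  1931: Fri (+1)  … (63 more years) …
  1995: Mon (+1)  1996: Tue (+1)  1997: Thu (+2)  1998: Fri (+1)  1999: Sat (+1)
  2000: Sun (+1)  2001: Tue (+2)  2002: Wed (+1) ✓  2003: Thu (+1)  2004: Fri (+1)
  2005: Sun (+2)  2006: Mon (+1)  2007: Tue (+1)  2008: Wed (+1) ✓
Wednesday years: 1918, 1924, 1929, 1935, 1946, 1952, 1957, 1963, 1974, 1980, 1985, 1991, 2002, 2008 — 14 in total.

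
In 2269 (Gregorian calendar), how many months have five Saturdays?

4

A month of length L has five Saturdays iff its first Saturday is on day ≤ L−28 (so day 1–3 in a 31-day month, 1–2 in a 30-day month, day 1 in a leap February).
Checking each month of 2269: Jan starts Fri (31d) ✓; Feb starts Mon (28d); Mar starts Mon (31d); Apr starts Thu (30d); May starts Sat (31d) ✓; Jun starts Tue (30d); Jul starts Thu (31d) ✓; Aug starts Sun (31d); Sep starts Wed (30d); Oct starts Fri (31d) ✓; Nov starts Mon (30d); Dec starts Wed (31d).
Five-Saturday months: January, May, July, October → 4.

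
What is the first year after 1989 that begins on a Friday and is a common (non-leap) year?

Jan 1 advances by 2 weekdays after a leap year and by 1 after a common year.
1989: Jan 1 is Sunday.
1990: Monday
1991: Tuesday
1992: Wednesday (leap)
1993: Friday
1993 begins on a Friday and is a common year.

1993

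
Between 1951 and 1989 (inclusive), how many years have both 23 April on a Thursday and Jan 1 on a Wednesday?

Check each year's weekday for 23 April and Jan 1:
  1951: Mon/Mon  1952: Wed/Tue  1953: Thu/Thu  1954: Fri/Fri  1955: Sat/Sat  1956: Mon/Sun  1957: Tue/Tue  1958: Wed/Wed  1959: Thu/Thu  1960: Sat/Fri  1961: Sun/Sun  1962: Mon/Mon  1963: Tue/Tue  1964: Thu/Wed ✓  …(11 more)…  1976: Fri/Thu  1977: Sat/Sat  1978: Sun/Sun  1979: Mon/Mon  1980: Wed/Tue  1981: Thu/Thu  1982: Fri/Fri  1983: Sat/Sat  1984: Mon/Sun  1985: Tue/Tue  1986: Wed/Wed  1987: Thu/Thu  1988: Sat/Fri  1989: Sun/Sun
Both conditions hold in: 1964 — 1.

1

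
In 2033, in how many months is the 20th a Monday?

1

Check the 20th of each month of 2033: Jan 20: Thu, Feb 20: Sun, Mar 20: Sun, Apr 20: Wed, May 20: Fri, Jun 20: Mon, Jul 20: Wed, Aug 20: Sat, Sep 20: Tue, Oct 20: Thu, Nov 20: Sun, Dec 20: Tue.
Monday occurs in June — 1 month.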